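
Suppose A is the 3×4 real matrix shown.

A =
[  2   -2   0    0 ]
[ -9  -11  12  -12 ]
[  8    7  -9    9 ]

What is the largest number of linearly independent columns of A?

2

Row reduce to echelon form.
R2 ← R2 + (9/2)·R1: [0, -20, 12, -12]
R3 ← R3 − (4)·R1: [0, 15, -9, 9]
R3 ← R3 + (3/4)·R2: [0, 0, 0, 0]
Echelon form has 2 nonzero rows, so rank(A) = 2.
The rank gives the maximum number of linearly independent columns: 2.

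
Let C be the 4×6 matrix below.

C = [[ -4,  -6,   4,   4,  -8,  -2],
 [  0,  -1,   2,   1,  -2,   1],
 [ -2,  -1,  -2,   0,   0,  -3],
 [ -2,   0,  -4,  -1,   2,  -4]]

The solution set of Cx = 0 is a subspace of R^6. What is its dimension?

4

Row reduce to echelon form.
R3 ← R3 − (1/2)·R1: [0, 2, -4, -2, 4, -2]
R4 ← R4 − (1/2)·R1: [0, 3, -6, -3, 6, -3]
R3 ← R3 + (2)·R2: [0, 0, 0, 0, 0, 0]
R4 ← R4 + (3)·R2: [0, 0, 0, 0, 0, 0]
2 nonzero rows, so rank(C) = 2.
C has 6 columns; by rank–nullity, nullity = 6 − 2 = 4.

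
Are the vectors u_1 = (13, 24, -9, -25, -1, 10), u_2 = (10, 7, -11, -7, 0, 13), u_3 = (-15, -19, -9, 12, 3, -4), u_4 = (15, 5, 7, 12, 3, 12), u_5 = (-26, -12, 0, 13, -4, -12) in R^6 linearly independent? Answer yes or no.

Form the matrix with these vectors as rows and row reduce.
R2 ← R2 − (10/13)·R1: [0, -149/13, -53/13, 159/13, 10/13, 69/13]
R3 ← R3 + (15/13)·R1: [0, 113/13, -252/13, -219/13, 24/13, 98/13]
R4 ← R4 − (15/13)·R1: [0, -295/13, 226/13, 531/13, 54/13, 6/13]
R5 ← R5 + (2)·R1: [0, 36, -18, -37, -6, 8]
R3 ← R3 + (113/149)·R2: [0, 0, -3349/149, -1128/149, 362/149, 1723/149]
R4 ← R4 − (295/149)·R2: [0, 0, 3793/149, 2478/149, 392/149, -1497/149]
R5 ← R5 + (468/149)·R2: [0, 0, -4590/149, 211/149, -534/149, 3676/149]
R4 ← R4 + (3793/3349)·R3: [0, 0, 0, 26982/3349, 18026/3349, 10214/3349]
R5 ← R5 − (270/197)·R3: [0, 0, 0, 2323/197, -1362/197, 1738/197]
R5 ← R5 − (39491/26982)·R4: [0, 0, 0, 0, -199553/13491, 58801/13491]
5 nonzero rows, so the 5 vectors span a space of dimension 5.
Since 5 = 5, the vectors are linearly independent.

yes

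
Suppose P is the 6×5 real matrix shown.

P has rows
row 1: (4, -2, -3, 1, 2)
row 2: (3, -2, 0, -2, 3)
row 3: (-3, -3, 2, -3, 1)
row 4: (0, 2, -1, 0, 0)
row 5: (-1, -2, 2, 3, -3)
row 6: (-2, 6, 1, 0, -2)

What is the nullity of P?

Row reduce to echelon form.
R2 ← R2 − (3/4)·R1: [0, -1/2, 9/4, -11/4, 3/2]
R3 ← R3 + (3/4)·R1: [0, -9/2, -1/4, -9/4, 5/2]
R5 ← R5 + (1/4)·R1: [0, -5/2, 5/4, 13/4, -5/2]
R6 ← R6 + (1/2)·R1: [0, 5, -1/2, 1/2, -1]
R3 ← R3 − (9)·R2: [0, 0, -41/2, 45/2, -11]
R4 ← R4 + (4)·R2: [0, 0, 8, -11, 6]
R5 ← R5 − (5)·R2: [0, 0, -10, 17, -10]
R6 ← R6 + (10)·R2: [0, 0, 22, -27, 14]
R4 ← R4 + (16/41)·R3: [0, 0, 0, -91/41, 70/41]
R5 ← R5 − (20/41)·R3: [0, 0, 0, 247/41, -190/41]
R6 ← R6 + (44/41)·R3: [0, 0, 0, -117/41, 90/41]
R5 ← R5 + (19/7)·R4: [0, 0, 0, 0, 0]
R6 ← R6 − (9/7)·R4: [0, 0, 0, 0, 0]
4 nonzero rows, so rank(P) = 4.
P has 5 columns; by rank–nullity, nullity = 5 − 4 = 1.

1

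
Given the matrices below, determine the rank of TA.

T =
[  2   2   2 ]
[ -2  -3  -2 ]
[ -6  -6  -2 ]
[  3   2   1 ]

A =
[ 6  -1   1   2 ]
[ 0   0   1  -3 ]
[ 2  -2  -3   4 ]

3

First compute TA:
[[ 16,  -6,  -2,   6],
 [-16,   6,   1,  -3],
 [-40,  10,  -6,  -2],
 [ 20,  -5,   2,   4]]
Now row reduce the product.
R2 ← R2 + R1: [0, 0, -1, 3]
R3 ← R3 + (5/2)·R1: [0, -5, -11, 13]
R4 ← R4 − (5/4)·R1: [0, 5/2, 9/2, -7/2]
Swap R2 ↔ R3
R4 ← R4 + (1/2)·R2: [0, 0, -1, 3]
R4 ← R4 − R3: [0, 0, 0, 0]
3 nonzero rows, so rank(TA) = 3.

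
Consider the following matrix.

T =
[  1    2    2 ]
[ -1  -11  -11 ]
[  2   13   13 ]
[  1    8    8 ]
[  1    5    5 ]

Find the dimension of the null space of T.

Row reduce to echelon form.
R2 ← R2 + R1: [0, -9, -9]
R3 ← R3 − (2)·R1: [0, 9, 9]
R4 ← R4 − R1: [0, 6, 6]
R5 ← R5 − R1: [0, 3, 3]
R3 ← R3 + R2: [0, 0, 0]
R4 ← R4 + (2/3)·R2: [0, 0, 0]
R5 ← R5 + (1/3)·R2: [0, 0, 0]
2 nonzero rows, so rank(T) = 2.
T has 3 columns; by rank–nullity, nullity = 3 − 2 = 1.

1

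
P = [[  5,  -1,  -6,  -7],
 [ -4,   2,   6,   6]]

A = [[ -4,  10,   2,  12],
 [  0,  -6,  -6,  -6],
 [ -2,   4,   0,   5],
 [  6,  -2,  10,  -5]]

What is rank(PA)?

First compute PA:
[[-50,  46, -54,  71],
 [ 40, -40,  40, -60]]
Now row reduce the product.
R2 ← R2 + (4/5)·R1: [0, -16/5, -16/5, -16/5]
2 nonzero rows, so rank(PA) = 2.

2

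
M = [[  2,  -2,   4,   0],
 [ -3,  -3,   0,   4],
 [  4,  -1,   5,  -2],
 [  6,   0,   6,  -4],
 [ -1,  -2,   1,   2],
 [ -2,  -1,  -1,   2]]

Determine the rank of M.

2

Row reduce to echelon form.
R2 ← R2 + (3/2)·R1: [0, -6, 6, 4]
R3 ← R3 − (2)·R1: [0, 3, -3, -2]
R4 ← R4 − (3)·R1: [0, 6, -6, -4]
R5 ← R5 + (1/2)·R1: [0, -3, 3, 2]
R6 ← R6 + R1: [0, -3, 3, 2]
R3 ← R3 + (1/2)·R2: [0, 0, 0, 0]
R4 ← R4 + R2: [0, 0, 0, 0]
R5 ← R5 − (1/2)·R2: [0, 0, 0, 0]
R6 ← R6 − (1/2)·R2: [0, 0, 0, 0]
Echelon form has 2 nonzero rows, so rank(M) = 2.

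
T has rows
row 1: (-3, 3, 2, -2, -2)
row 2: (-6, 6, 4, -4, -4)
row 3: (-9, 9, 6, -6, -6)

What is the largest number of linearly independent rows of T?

Row reduce to echelon form.
R2 ← R2 − (2)·R1: [0, 0, 0, 0, 0]
R3 ← R3 − (3)·R1: [0, 0, 0, 0, 0]
Echelon form has 1 nonzero row, so rank(T) = 1.
The rank gives the maximum number of linearly independent rows: 1.

1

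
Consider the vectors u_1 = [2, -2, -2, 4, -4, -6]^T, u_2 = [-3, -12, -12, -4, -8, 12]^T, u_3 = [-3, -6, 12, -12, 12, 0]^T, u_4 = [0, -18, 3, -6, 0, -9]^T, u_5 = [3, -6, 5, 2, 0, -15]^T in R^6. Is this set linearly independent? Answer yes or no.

Form the matrix with these vectors as rows and row reduce.
R2 ← R2 + (3/2)·R1: [0, -15, -15, 2, -14, 3]
R3 ← R3 + (3/2)·R1: [0, -9, 9, -6, 6, -9]
R5 ← R5 − (3/2)·R1: [0, -3, 8, -4, 6, -6]
R3 ← R3 − (3/5)·R2: [0, 0, 18, -36/5, 72/5, -54/5]
R4 ← R4 − (6/5)·R2: [0, 0, 21, -42/5, 84/5, -63/5]
R5 ← R5 − (1/5)·R2: [0, 0, 11, -22/5, 44/5, -33/5]
R4 ← R4 − (7/6)·R3: [0, 0, 0, 0, 0, 0]
R5 ← R5 − (11/18)·R3: [0, 0, 0, 0, 0, 0]
3 nonzero rows, so the 5 vectors span a space of dimension 3.
Since 3 < 5, the vectors are linearly dependent.

no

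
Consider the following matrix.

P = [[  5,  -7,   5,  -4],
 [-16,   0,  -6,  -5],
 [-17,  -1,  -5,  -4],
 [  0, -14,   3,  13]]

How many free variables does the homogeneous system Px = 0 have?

Row reduce to echelon form.
R2 ← R2 + (16/5)·R1: [0, -112/5, 10, -89/5]
R3 ← R3 + (17/5)·R1: [0, -124/5, 12, -88/5]
R3 ← R3 − (31/28)·R2: [0, 0, 13/14, 59/28]
R4 ← R4 − (5/8)·R2: [0, 0, -13/4, 193/8]
R4 ← R4 + (7/2)·R3: [0, 0, 0, 63/2]
4 nonzero rows, so rank(P) = 4.
P has 4 columns; by rank–nullity, nullity = 4 − 4 = 0.

0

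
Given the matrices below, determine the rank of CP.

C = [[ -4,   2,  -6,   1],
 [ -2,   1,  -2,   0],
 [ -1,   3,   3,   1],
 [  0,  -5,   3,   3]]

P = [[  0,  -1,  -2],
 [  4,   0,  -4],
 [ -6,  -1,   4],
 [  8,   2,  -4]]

2

First compute CP:
[[ 52,  12, -28],
 [ 16,   4,  -8],
 [  2,   0,  -2],
 [-14,   3,  20]]
Now row reduce the product.
R2 ← R2 − (4/13)·R1: [0, 4/13, 8/13]
R3 ← R3 − (1/26)·R1: [0, -6/13, -12/13]
R4 ← R4 + (7/26)·R1: [0, 81/13, 162/13]
R3 ← R3 + (3/2)·R2: [0, 0, 0]
R4 ← R4 − (81/4)·R2: [0, 0, 0]
2 nonzero rows, so rank(CP) = 2.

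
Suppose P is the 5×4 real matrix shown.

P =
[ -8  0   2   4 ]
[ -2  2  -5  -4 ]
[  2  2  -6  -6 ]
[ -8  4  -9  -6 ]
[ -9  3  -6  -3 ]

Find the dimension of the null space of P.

2

Row reduce to echelon form.
R2 ← R2 − (1/4)·R1: [0, 2, -11/2, -5]
R3 ← R3 + (1/4)·R1: [0, 2, -11/2, -5]
R4 ← R4 − R1: [0, 4, -11, -10]
R5 ← R5 − (9/8)·R1: [0, 3, -33/4, -15/2]
R3 ← R3 − R2: [0, 0, 0, 0]
R4 ← R4 − (2)·R2: [0, 0, 0, 0]
R5 ← R5 − (3/2)·R2: [0, 0, 0, 0]
2 nonzero rows, so rank(P) = 2.
P has 4 columns; by rank–nullity, nullity = 4 − 2 = 2.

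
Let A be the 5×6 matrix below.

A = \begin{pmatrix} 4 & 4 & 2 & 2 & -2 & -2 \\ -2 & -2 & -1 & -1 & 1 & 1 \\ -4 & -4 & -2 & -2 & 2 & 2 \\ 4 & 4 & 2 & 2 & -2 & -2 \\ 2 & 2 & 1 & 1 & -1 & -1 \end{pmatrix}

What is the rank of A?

Row reduce to echelon form.
R2 ← R2 + (1/2)·R1: [0, 0, 0, 0, 0, 0]
R3 ← R3 + R1: [0, 0, 0, 0, 0, 0]
R4 ← R4 − R1: [0, 0, 0, 0, 0, 0]
R5 ← R5 − (1/2)·R1: [0, 0, 0, 0, 0, 0]
Echelon form has 1 nonzero row, so rank(A) = 1.

1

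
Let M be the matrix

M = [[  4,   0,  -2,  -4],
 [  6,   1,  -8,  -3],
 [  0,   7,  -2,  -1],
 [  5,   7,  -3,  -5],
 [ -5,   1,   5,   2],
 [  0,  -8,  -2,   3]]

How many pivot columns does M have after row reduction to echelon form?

4

Row reduce to echelon form.
R2 ← R2 − (3/2)·R1: [0, 1, -5, 3]
R4 ← R4 − (5/4)·R1: [0, 7, -1/2, 0]
R5 ← R5 + (5/4)·R1: [0, 1, 5/2, -3]
R3 ← R3 − (7)·R2: [0, 0, 33, -22]
R4 ← R4 − (7)·R2: [0, 0, 69/2, -21]
R5 ← R5 − R2: [0, 0, 15/2, -6]
R6 ← R6 + (8)·R2: [0, 0, -42, 27]
R4 ← R4 − (23/22)·R3: [0, 0, 0, 2]
R5 ← R5 − (5/22)·R3: [0, 0, 0, -1]
R6 ← R6 + (14/11)·R3: [0, 0, 0, -1]
R5 ← R5 + (1/2)·R4: [0, 0, 0, 0]
R6 ← R6 + (1/2)·R4: [0, 0, 0, 0]
Echelon form has 4 nonzero rows, so rank(M) = 4.
Each nonzero row contributes one pivot column: 4 pivot columns.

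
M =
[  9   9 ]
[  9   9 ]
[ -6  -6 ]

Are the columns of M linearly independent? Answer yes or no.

Row reduce M to echelon form.
R2 ← R2 − R1: [0, 0]
R3 ← R3 + (2/3)·R1: [0, 0]
1 pivot among 2 columns.
Only 1 < 2 pivot columns, so the columns are linearly dependent.

no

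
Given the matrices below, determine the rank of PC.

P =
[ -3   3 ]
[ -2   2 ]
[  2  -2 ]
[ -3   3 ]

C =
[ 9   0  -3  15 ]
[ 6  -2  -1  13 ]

First compute PC:
[[ -9,  -6,   6,  -6],
 [ -6,  -4,   4,  -4],
 [  6,   4,  -4,   4],
 [ -9,  -6,   6,  -6]]
Now row reduce the product.
R2 ← R2 − (2/3)·R1: [0, 0, 0, 0]
R3 ← R3 + (2/3)·R1: [0, 0, 0, 0]
R4 ← R4 − R1: [0, 0, 0, 0]
1 nonzero row, so rank(PC) = 1.

1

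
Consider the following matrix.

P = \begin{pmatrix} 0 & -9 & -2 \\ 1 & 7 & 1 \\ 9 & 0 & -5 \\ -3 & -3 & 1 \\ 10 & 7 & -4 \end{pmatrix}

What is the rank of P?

2

Row reduce to echelon form.
Swap R1 ↔ R2
R3 ← R3 − (9)·R1: [0, -63, -14]
R4 ← R4 + (3)·R1: [0, 18, 4]
R5 ← R5 − (10)·R1: [0, -63, -14]
R3 ← R3 − (7)·R2: [0, 0, 0]
R4 ← R4 + (2)·R2: [0, 0, 0]
R5 ← R5 − (7)·R2: [0, 0, 0]
Echelon form has 2 nonzero rows, so rank(P) = 2.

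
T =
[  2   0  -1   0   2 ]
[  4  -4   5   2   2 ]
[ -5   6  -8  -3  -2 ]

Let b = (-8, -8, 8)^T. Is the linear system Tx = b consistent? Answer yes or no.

yes

Row reduce the augmented matrix [T | b].
R2 ← R2 − (2)·R1: [0, -4, 7, 2, -2, 8]
R3 ← R3 + (5/2)·R1: [0, 6, -21/2, -3, 3, -12]
R3 ← R3 + (3/2)·R2: [0, 0, 0, 0, 0, 0]
The echelon form has 2 nonzero rows, and every pivot lies in the first 5 columns, so rank(T) = rank([T|b]) = 2.
The system is consistent.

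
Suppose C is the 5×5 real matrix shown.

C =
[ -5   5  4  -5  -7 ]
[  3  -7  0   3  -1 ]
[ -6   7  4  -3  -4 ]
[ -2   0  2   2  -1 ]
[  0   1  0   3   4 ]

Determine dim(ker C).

1

Row reduce to echelon form.
R2 ← R2 + (3/5)·R1: [0, -4, 12/5, 0, -26/5]
R3 ← R3 − (6/5)·R1: [0, 1, -4/5, 3, 22/5]
R4 ← R4 − (2/5)·R1: [0, -2, 2/5, 4, 9/5]
R3 ← R3 + (1/4)·R2: [0, 0, -1/5, 3, 31/10]
R4 ← R4 − (1/2)·R2: [0, 0, -4/5, 4, 22/5]
R5 ← R5 + (1/4)·R2: [0, 0, 3/5, 3, 27/10]
R4 ← R4 − (4)·R3: [0, 0, 0, -8, -8]
R5 ← R5 + (3)·R3: [0, 0, 0, 12, 12]
R5 ← R5 + (3/2)·R4: [0, 0, 0, 0, 0]
4 nonzero rows, so rank(C) = 4.
C has 5 columns; by rank–nullity, nullity = 5 − 4 = 1.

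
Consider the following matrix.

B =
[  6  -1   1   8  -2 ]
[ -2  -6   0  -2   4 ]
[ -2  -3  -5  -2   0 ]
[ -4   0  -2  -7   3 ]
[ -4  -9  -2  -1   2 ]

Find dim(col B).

Row reduce to echelon form.
R2 ← R2 + (1/3)·R1: [0, -19/3, 1/3, 2/3, 10/3]
R3 ← R3 + (1/3)·R1: [0, -10/3, -14/3, 2/3, -2/3]
R4 ← R4 + (2/3)·R1: [0, -2/3, -4/3, -5/3, 5/3]
R5 ← R5 + (2/3)·R1: [0, -29/3, -4/3, 13/3, 2/3]
R3 ← R3 − (10/19)·R2: [0, 0, -92/19, 6/19, -46/19]
R4 ← R4 − (2/19)·R2: [0, 0, -26/19, -33/19, 25/19]
R5 ← R5 − (29/19)·R2: [0, 0, -35/19, 63/19, -84/19]
R4 ← R4 − (13/46)·R3: [0, 0, 0, -42/23, 2]
R5 ← R5 − (35/92)·R3: [0, 0, 0, 147/46, -7/2]
R5 ← R5 + (7/4)·R4: [0, 0, 0, 0, 0]
Echelon form has 4 nonzero rows, so rank(B) = 4.
The column space has dimension equal to the rank: 4.

4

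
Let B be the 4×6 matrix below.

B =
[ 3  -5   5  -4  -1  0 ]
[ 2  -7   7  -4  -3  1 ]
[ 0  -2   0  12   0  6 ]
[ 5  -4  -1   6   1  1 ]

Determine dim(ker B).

Row reduce to echelon form.
R2 ← R2 − (2/3)·R1: [0, -11/3, 11/3, -4/3, -7/3, 1]
R4 ← R4 − (5/3)·R1: [0, 13/3, -28/3, 38/3, 8/3, 1]
R3 ← R3 − (6/11)·R2: [0, 0, -2, 140/11, 14/11, 60/11]
R4 ← R4 + (13/11)·R2: [0, 0, -5, 122/11, -1/11, 24/11]
R4 ← R4 − (5/2)·R3: [0, 0, 0, -228/11, -36/11, -126/11]
4 nonzero rows, so rank(B) = 4.
B has 6 columns; by rank–nullity, nullity = 6 − 4 = 2.

2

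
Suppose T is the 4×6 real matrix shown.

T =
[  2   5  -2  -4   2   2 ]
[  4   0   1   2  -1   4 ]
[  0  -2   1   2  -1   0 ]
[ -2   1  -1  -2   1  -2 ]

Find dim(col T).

2

Row reduce to echelon form.
R2 ← R2 − (2)·R1: [0, -10, 5, 10, -5, 0]
R4 ← R4 + R1: [0, 6, -3, -6, 3, 0]
R3 ← R3 − (1/5)·R2: [0, 0, 0, 0, 0, 0]
R4 ← R4 + (3/5)·R2: [0, 0, 0, 0, 0, 0]
Echelon form has 2 nonzero rows, so rank(T) = 2.
The column space has dimension equal to the rank: 2.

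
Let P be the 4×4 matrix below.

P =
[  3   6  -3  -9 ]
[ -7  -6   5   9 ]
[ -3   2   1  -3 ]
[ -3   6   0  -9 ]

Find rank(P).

Row reduce to echelon form.
R2 ← R2 + (7/3)·R1: [0, 8, -2, -12]
R3 ← R3 + R1: [0, 8, -2, -12]
R4 ← R4 + R1: [0, 12, -3, -18]
R3 ← R3 − R2: [0, 0, 0, 0]
R4 ← R4 − (3/2)·R2: [0, 0, 0, 0]
Echelon form has 2 nonzero rows, so rank(P) = 2.

2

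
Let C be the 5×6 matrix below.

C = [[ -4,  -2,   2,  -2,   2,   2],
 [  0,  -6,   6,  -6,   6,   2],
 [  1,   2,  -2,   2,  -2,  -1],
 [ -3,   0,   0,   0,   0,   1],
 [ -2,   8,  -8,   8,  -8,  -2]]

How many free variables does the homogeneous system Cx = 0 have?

Row reduce to echelon form.
R3 ← R3 + (1/4)·R1: [0, 3/2, -3/2, 3/2, -3/2, -1/2]
R4 ← R4 − (3/4)·R1: [0, 3/2, -3/2, 3/2, -3/2, -1/2]
R5 ← R5 − (1/2)·R1: [0, 9, -9, 9, -9, -3]
R3 ← R3 + (1/4)·R2: [0, 0, 0, 0, 0, 0]
R4 ← R4 + (1/4)·R2: [0, 0, 0, 0, 0, 0]
R5 ← R5 + (3/2)·R2: [0, 0, 0, 0, 0, 0]
2 nonzero rows, so rank(C) = 2.
C has 6 columns; by rank–nullity, nullity = 6 − 2 = 4.

4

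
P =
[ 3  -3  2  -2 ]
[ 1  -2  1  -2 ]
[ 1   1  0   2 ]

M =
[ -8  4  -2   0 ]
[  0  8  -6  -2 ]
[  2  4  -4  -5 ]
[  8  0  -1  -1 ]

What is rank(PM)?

2

First compute PM:
[[-36,  -4,   6,  -2],
 [-22,  -8,   8,   1],
 [  8,  12, -10,  -4]]
Now row reduce the product.
R2 ← R2 − (11/18)·R1: [0, -50/9, 13/3, 20/9]
R3 ← R3 + (2/9)·R1: [0, 100/9, -26/3, -40/9]
R3 ← R3 + (2)·R2: [0, 0, 0, 0]
2 nonzero rows, so rank(PM) = 2.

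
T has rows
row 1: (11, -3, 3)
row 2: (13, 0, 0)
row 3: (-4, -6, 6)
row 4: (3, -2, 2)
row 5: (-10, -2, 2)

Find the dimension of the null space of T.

Row reduce to echelon form.
R2 ← R2 − (13/11)·R1: [0, 39/11, -39/11]
R3 ← R3 + (4/11)·R1: [0, -78/11, 78/11]
R4 ← R4 − (3/11)·R1: [0, -13/11, 13/11]
R5 ← R5 + (10/11)·R1: [0, -52/11, 52/11]
R3 ← R3 + (2)·R2: [0, 0, 0]
R4 ← R4 + (1/3)·R2: [0, 0, 0]
R5 ← R5 + (4/3)·R2: [0, 0, 0]
2 nonzero rows, so rank(T) = 2.
T has 3 columns; by rank–nullity, nullity = 3 − 2 = 1.

1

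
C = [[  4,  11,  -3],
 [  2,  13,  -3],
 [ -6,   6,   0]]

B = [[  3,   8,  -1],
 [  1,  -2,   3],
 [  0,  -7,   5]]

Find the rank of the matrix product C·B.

2

First compute CB:
[[ 23,  31,  14],
 [ 19,  11,  22],
 [-12, -60,  24]]
Now row reduce the product.
R2 ← R2 − (19/23)·R1: [0, -336/23, 240/23]
R3 ← R3 + (12/23)·R1: [0, -1008/23, 720/23]
R3 ← R3 − (3)·R2: [0, 0, 0]
2 nonzero rows, so rank(CB) = 2.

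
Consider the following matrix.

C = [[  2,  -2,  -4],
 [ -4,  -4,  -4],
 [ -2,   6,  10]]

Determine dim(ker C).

1

Row reduce to echelon form.
R2 ← R2 + (2)·R1: [0, -8, -12]
R3 ← R3 + R1: [0, 4, 6]
R3 ← R3 + (1/2)·R2: [0, 0, 0]
2 nonzero rows, so rank(C) = 2.
C has 3 columns; by rank–nullity, nullity = 3 − 2 = 1.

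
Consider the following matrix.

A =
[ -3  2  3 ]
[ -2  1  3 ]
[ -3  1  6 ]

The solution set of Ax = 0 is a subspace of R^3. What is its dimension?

1

Row reduce to echelon form.
R2 ← R2 − (2/3)·R1: [0, -1/3, 1]
R3 ← R3 − R1: [0, -1, 3]
R3 ← R3 − (3)·R2: [0, 0, 0]
2 nonzero rows, so rank(A) = 2.
A has 3 columns; by rank–nullity, nullity = 3 − 2 = 1.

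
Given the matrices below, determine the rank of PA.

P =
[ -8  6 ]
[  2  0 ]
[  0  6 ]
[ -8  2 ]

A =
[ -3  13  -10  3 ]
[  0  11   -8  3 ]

2

First compute PA:
[[ 24, -38,  32,  -6],
 [ -6,  26, -20,   6],
 [  0,  66, -48,  18],
 [ 24, -82,  64, -18]]
Now row reduce the product.
R2 ← R2 + (1/4)·R1: [0, 33/2, -12, 9/2]
R4 ← R4 − R1: [0, -44, 32, -12]
R3 ← R3 − (4)·R2: [0, 0, 0, 0]
R4 ← R4 + (8/3)·R2: [0, 0, 0, 0]
2 nonzero rows, so rank(PA) = 2.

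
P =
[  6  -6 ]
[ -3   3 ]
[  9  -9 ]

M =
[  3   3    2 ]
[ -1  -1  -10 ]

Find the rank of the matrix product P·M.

1

First compute PM:
[[ 24,  24,  72],
 [-12, -12, -36],
 [ 36,  36, 108]]
Now row reduce the product.
R2 ← R2 + (1/2)·R1: [0, 0, 0]
R3 ← R3 − (3/2)·R1: [0, 0, 0]
1 nonzero row, so rank(PM) = 1.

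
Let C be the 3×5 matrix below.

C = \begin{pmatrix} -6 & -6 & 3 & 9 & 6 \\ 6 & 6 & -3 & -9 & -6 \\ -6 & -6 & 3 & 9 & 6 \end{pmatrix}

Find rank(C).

1

Row reduce to echelon form.
R2 ← R2 + R1: [0, 0, 0, 0, 0]
R3 ← R3 − R1: [0, 0, 0, 0, 0]
Echelon form has 1 nonzero row, so rank(C) = 1.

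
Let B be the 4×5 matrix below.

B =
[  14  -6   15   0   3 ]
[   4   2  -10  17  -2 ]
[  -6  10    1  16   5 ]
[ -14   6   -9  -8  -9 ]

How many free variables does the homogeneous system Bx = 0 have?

1

Row reduce to echelon form.
R2 ← R2 − (2/7)·R1: [0, 26/7, -100/7, 17, -20/7]
R3 ← R3 + (3/7)·R1: [0, 52/7, 52/7, 16, 44/7]
R4 ← R4 + R1: [0, 0, 6, -8, -6]
R3 ← R3 − (2)·R2: [0, 0, 36, -18, 12]
R4 ← R4 − (1/6)·R3: [0, 0, 0, -5, -8]
4 nonzero rows, so rank(B) = 4.
B has 5 columns; by rank–nullity, nullity = 5 − 4 = 1.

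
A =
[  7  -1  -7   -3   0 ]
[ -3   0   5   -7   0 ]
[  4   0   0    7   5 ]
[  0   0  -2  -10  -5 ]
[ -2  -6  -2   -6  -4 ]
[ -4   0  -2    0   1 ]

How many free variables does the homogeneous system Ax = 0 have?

0

Row reduce to echelon form.
R2 ← R2 + (3/7)·R1: [0, -3/7, 2, -58/7, 0]
R3 ← R3 − (4/7)·R1: [0, 4/7, 4, 61/7, 5]
R5 ← R5 + (2/7)·R1: [0, -44/7, -4, -48/7, -4]
R6 ← R6 + (4/7)·R1: [0, -4/7, -6, -12/7, 1]
R3 ← R3 + (4/3)·R2: [0, 0, 20/3, -7/3, 5]
R5 ← R5 − (44/3)·R2: [0, 0, -100/3, 344/3, -4]
R6 ← R6 − (4/3)·R2: [0, 0, -26/3, 28/3, 1]
R4 ← R4 + (3/10)·R3: [0, 0, 0, -107/10, -7/2]
R5 ← R5 + (5)·R3: [0, 0, 0, 103, 21]
R6 ← R6 + (13/10)·R3: [0, 0, 0, 63/10, 15/2]
R5 ← R5 + (1030/107)·R4: [0, 0, 0, 0, -1358/107]
R6 ← R6 + (63/107)·R4: [0, 0, 0, 0, 582/107]
R6 ← R6 + (3/7)·R5: [0, 0, 0, 0, 0]
5 nonzero rows, so rank(A) = 5.
A has 5 columns; by rank–nullity, nullity = 5 − 5 = 0.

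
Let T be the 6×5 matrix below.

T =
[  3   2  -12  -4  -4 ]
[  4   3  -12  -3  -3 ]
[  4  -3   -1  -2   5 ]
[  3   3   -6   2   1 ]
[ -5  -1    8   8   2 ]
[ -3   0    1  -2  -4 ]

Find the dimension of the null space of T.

0

Row reduce to echelon form.
R2 ← R2 − (4/3)·R1: [0, 1/3, 4, 7/3, 7/3]
R3 ← R3 − (4/3)·R1: [0, -17/3, 15, 10/3, 31/3]
R4 ← R4 − R1: [0, 1, 6, 6, 5]
R5 ← R5 + (5/3)·R1: [0, 7/3, -12, 4/3, -14/3]
R6 ← R6 + R1: [0, 2, -11, -6, -8]
R3 ← R3 + (17)·R2: [0, 0, 83, 43, 50]
R4 ← R4 − (3)·R2: [0, 0, -6, -1, -2]
R5 ← R5 − (7)·R2: [0, 0, -40, -15, -21]
R6 ← R6 − (6)·R2: [0, 0, -35, -20, -22]
R4 ← R4 + (6/83)·R3: [0, 0, 0, 175/83, 134/83]
R5 ← R5 + (40/83)·R3: [0, 0, 0, 475/83, 257/83]
R6 ← R6 + (35/83)·R3: [0, 0, 0, -155/83, -76/83]
R5 ← R5 − (19/7)·R4: [0, 0, 0, 0, -9/7]
R6 ← R6 + (31/35)·R4: [0, 0, 0, 0, 18/35]
R6 ← R6 + (2/5)·R5: [0, 0, 0, 0, 0]
5 nonzero rows, so rank(T) = 5.
T has 5 columns; by rank–nullity, nullity = 5 − 5 = 0.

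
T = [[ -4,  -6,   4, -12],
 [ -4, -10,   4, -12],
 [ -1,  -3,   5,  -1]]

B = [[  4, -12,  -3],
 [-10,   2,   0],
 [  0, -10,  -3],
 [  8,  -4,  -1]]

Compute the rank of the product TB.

First compute TB:
[[-52,  44,  12],
 [-12,  36,  12],
 [ 18, -40, -11]]
Now row reduce the product.
R2 ← R2 − (3/13)·R1: [0, 336/13, 120/13]
R3 ← R3 + (9/26)·R1: [0, -322/13, -89/13]
R3 ← R3 + (23/24)·R2: [0, 0, 2]
3 nonzero rows, so rank(TB) = 3.

3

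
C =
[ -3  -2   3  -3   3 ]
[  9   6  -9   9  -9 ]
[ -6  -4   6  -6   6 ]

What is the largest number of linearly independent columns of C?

1

Row reduce to echelon form.
R2 ← R2 + (3)·R1: [0, 0, 0, 0, 0]
R3 ← R3 − (2)·R1: [0, 0, 0, 0, 0]
Echelon form has 1 nonzero row, so rank(C) = 1.
The rank gives the maximum number of linearly independent columns: 1.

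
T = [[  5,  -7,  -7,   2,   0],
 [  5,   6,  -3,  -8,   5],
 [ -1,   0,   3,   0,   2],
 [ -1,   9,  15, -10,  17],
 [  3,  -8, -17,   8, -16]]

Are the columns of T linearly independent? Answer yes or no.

Row reduce T to echelon form.
R2 ← R2 − R1: [0, 13, 4, -10, 5]
R3 ← R3 + (1/5)·R1: [0, -7/5, 8/5, 2/5, 2]
R4 ← R4 + (1/5)·R1: [0, 38/5, 68/5, -48/5, 17]
R5 ← R5 − (3/5)·R1: [0, -19/5, -64/5, 34/5, -16]
R3 ← R3 + (7/65)·R2: [0, 0, 132/65, -44/65, 33/13]
R4 ← R4 − (38/65)·R2: [0, 0, 732/65, -244/65, 183/13]
R5 ← R5 + (19/65)·R2: [0, 0, -756/65, 252/65, -189/13]
R4 ← R4 − (61/11)·R3: [0, 0, 0, 0, 0]
R5 ← R5 + (63/11)·R3: [0, 0, 0, 0, 0]
3 pivots among 5 columns.
Only 3 < 5 pivot columns, so the columns are linearly dependent.

no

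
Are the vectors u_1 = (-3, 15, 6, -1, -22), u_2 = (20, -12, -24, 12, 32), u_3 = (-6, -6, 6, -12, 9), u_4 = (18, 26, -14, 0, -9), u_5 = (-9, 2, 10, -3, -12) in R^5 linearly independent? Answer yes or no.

no

Form the matrix with these vectors as rows and row reduce.
R2 ← R2 + (20/3)·R1: [0, 88, 16, 16/3, -344/3]
R3 ← R3 − (2)·R1: [0, -36, -6, -10, 53]
R4 ← R4 + (6)·R1: [0, 116, 22, -6, -141]
R5 ← R5 − (3)·R1: [0, -43, -8, 0, 54]
R3 ← R3 + (9/22)·R2: [0, 0, 6/11, -86/11, 67/11]
R4 ← R4 − (29/22)·R2: [0, 0, 10/11, -430/33, 335/33]
R5 ← R5 + (43/88)·R2: [0, 0, -2/11, 86/33, -67/33]
R4 ← R4 − (5/3)·R3: [0, 0, 0, 0, 0]
R5 ← R5 + (1/3)·R3: [0, 0, 0, 0, 0]
3 nonzero rows, so the 5 vectors span a space of dimension 3.
Since 3 < 5, the vectors are linearly dependent.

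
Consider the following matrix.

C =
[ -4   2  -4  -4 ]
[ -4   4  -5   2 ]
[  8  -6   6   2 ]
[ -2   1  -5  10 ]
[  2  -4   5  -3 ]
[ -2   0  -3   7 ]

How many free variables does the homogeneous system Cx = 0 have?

0

Row reduce to echelon form.
R2 ← R2 − R1: [0, 2, -1, 6]
R3 ← R3 + (2)·R1: [0, -2, -2, -6]
R4 ← R4 − (1/2)·R1: [0, 0, -3, 12]
R5 ← R5 + (1/2)·R1: [0, -3, 3, -5]
R6 ← R6 − (1/2)·R1: [0, -1, -1, 9]
R3 ← R3 + R2: [0, 0, -3, 0]
R5 ← R5 + (3/2)·R2: [0, 0, 3/2, 4]
R6 ← R6 + (1/2)·R2: [0, 0, -3/2, 12]
R4 ← R4 − R3: [0, 0, 0, 12]
R5 ← R5 + (1/2)·R3: [0, 0, 0, 4]
R6 ← R6 − (1/2)·R3: [0, 0, 0, 12]
R5 ← R5 − (1/3)·R4: [0, 0, 0, 0]
R6 ← R6 − R4: [0, 0, 0, 0]
4 nonzero rows, so rank(C) = 4.
C has 4 columns; by rank–nullity, nullity = 4 − 4 = 0.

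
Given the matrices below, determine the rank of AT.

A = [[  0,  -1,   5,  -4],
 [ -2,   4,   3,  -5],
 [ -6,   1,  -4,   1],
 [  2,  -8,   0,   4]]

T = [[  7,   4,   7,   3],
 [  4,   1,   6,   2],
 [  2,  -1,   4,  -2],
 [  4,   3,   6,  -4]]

First compute AT:
[[-10, -18, -10,   4],
 [-12, -22,  -8,  16],
 [-42, -16, -46, -12],
 [ -2,  12, -10, -26]]
Now row reduce the product.
R2 ← R2 − (6/5)·R1: [0, -2/5, 4, 56/5]
R3 ← R3 − (21/5)·R1: [0, 298/5, -4, -144/5]
R4 ← R4 − (1/5)·R1: [0, 78/5, -8, -134/5]
R3 ← R3 + (149)·R2: [0, 0, 592, 1640]
R4 ← R4 + (39)·R2: [0, 0, 148, 410]
R4 ← R4 − (1/4)·R3: [0, 0, 0, 0]
3 nonzero rows, so rank(AT) = 3.

3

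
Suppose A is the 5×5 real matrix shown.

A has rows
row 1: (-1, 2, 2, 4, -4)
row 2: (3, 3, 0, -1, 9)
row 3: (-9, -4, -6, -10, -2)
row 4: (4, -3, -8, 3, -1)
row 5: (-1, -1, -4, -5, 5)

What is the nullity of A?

Row reduce to echelon form.
R2 ← R2 + (3)·R1: [0, 9, 6, 11, -3]
R3 ← R3 − (9)·R1: [0, -22, -24, -46, 34]
R4 ← R4 + (4)·R1: [0, 5, 0, 19, -17]
R5 ← R5 − R1: [0, -3, -6, -9, 9]
R3 ← R3 + (22/9)·R2: [0, 0, -28/3, -172/9, 80/3]
R4 ← R4 − (5/9)·R2: [0, 0, -10/3, 116/9, -46/3]
R5 ← R5 + (1/3)·R2: [0, 0, -4, -16/3, 8]
R4 ← R4 − (5/14)·R3: [0, 0, 0, 138/7, -174/7]
R5 ← R5 − (3/7)·R3: [0, 0, 0, 20/7, -24/7]
R5 ← R5 − (10/69)·R4: [0, 0, 0, 0, 4/23]
5 nonzero rows, so rank(A) = 5.
A has 5 columns; by rank–nullity, nullity = 5 − 5 = 0.

0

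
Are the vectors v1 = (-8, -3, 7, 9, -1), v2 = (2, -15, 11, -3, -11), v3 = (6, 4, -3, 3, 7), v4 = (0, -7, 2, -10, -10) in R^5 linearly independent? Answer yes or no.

Form the matrix with these vectors as rows and row reduce.
R2 ← R2 + (1/4)·R1: [0, -63/4, 51/4, -3/4, -45/4]
R3 ← R3 + (3/4)·R1: [0, 7/4, 9/4, 39/4, 25/4]
R3 ← R3 + (1/9)·R2: [0, 0, 11/3, 29/3, 5]
R4 ← R4 − (4/9)·R2: [0, 0, -11/3, -29/3, -5]
R4 ← R4 + R3: [0, 0, 0, 0, 0]
3 nonzero rows, so the 4 vectors span a space of dimension 3.
Since 3 < 4, the vectors are linearly dependent.

no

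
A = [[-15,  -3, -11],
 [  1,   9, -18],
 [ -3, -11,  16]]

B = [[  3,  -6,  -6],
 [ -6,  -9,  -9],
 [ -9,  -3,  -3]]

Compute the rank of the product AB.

2

First compute AB:
[[ 72, 150, 150],
 [111, -33, -33],
 [-87,  69,  69]]
Now row reduce the product.
R2 ← R2 − (37/24)·R1: [0, -1057/4, -1057/4]
R3 ← R3 + (29/24)·R1: [0, 1001/4, 1001/4]
R3 ← R3 + (143/151)·R2: [0, 0, 0]
2 nonzero rows, so rank(AB) = 2.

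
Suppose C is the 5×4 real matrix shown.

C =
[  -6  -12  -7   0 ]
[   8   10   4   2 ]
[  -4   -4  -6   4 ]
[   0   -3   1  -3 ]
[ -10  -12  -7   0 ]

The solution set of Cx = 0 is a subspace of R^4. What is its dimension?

1

Row reduce to echelon form.
R2 ← R2 + (4/3)·R1: [0, -6, -16/3, 2]
R3 ← R3 − (2/3)·R1: [0, 4, -4/3, 4]
R5 ← R5 − (5/3)·R1: [0, 8, 14/3, 0]
R3 ← R3 + (2/3)·R2: [0, 0, -44/9, 16/3]
R4 ← R4 − (1/2)·R2: [0, 0, 11/3, -4]
R5 ← R5 + (4/3)·R2: [0, 0, -22/9, 8/3]
R4 ← R4 + (3/4)·R3: [0, 0, 0, 0]
R5 ← R5 − (1/2)·R3: [0, 0, 0, 0]
3 nonzero rows, so rank(C) = 3.
C has 4 columns; by rank–nullity, nullity = 4 − 3 = 1.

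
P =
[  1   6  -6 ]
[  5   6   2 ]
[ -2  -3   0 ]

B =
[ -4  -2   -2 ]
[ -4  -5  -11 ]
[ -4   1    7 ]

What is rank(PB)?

First compute PB:
[[ -4, -38, -110],
 [-52, -38, -62],
 [ 20,  19,  37]]
Now row reduce the product.
R2 ← R2 − (13)·R1: [0, 456, 1368]
R3 ← R3 + (5)·R1: [0, -171, -513]
R3 ← R3 + (3/8)·R2: [0, 0, 0]
2 nonzero rows, so rank(PB) = 2.

2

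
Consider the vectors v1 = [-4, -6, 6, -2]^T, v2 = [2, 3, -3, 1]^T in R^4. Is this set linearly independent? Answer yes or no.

no

Form the matrix with these vectors as rows and row reduce.
R2 ← R2 + (1/2)·R1: [0, 0, 0, 0]
1 nonzero row, so the 2 vectors span a space of dimension 1.
Since 1 < 2, the vectors are linearly dependent.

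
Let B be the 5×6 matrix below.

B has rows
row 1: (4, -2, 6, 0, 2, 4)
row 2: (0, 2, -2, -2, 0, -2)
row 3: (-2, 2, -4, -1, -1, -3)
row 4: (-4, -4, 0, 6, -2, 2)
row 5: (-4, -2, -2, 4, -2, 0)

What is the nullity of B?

4

Row reduce to echelon form.
R3 ← R3 + (1/2)·R1: [0, 1, -1, -1, 0, -1]
R4 ← R4 + R1: [0, -6, 6, 6, 0, 6]
R5 ← R5 + R1: [0, -4, 4, 4, 0, 4]
R3 ← R3 − (1/2)·R2: [0, 0, 0, 0, 0, 0]
R4 ← R4 + (3)·R2: [0, 0, 0, 0, 0, 0]
R5 ← R5 + (2)·R2: [0, 0, 0, 0, 0, 0]
2 nonzero rows, so rank(B) = 2.
B has 6 columns; by rank–nullity, nullity = 6 − 2 = 4.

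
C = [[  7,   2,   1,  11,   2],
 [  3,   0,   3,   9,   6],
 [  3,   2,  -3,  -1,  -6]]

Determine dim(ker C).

3

Row reduce to echelon form.
R2 ← R2 − (3/7)·R1: [0, -6/7, 18/7, 30/7, 36/7]
R3 ← R3 − (3/7)·R1: [0, 8/7, -24/7, -40/7, -48/7]
R3 ← R3 + (4/3)·R2: [0, 0, 0, 0, 0]
2 nonzero rows, so rank(C) = 2.
C has 5 columns; by rank–nullity, nullity = 5 − 2 = 3.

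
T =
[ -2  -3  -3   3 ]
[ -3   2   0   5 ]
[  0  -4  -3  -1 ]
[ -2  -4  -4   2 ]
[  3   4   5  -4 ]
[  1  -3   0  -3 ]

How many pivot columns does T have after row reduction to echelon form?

Row reduce to echelon form.
R2 ← R2 − (3/2)·R1: [0, 13/2, 9/2, 1/2]
R4 ← R4 − R1: [0, -1, -1, -1]
R5 ← R5 + (3/2)·R1: [0, -1/2, 1/2, 1/2]
R6 ← R6 + (1/2)·R1: [0, -9/2, -3/2, -3/2]
R3 ← R3 + (8/13)·R2: [0, 0, -3/13, -9/13]
R4 ← R4 + (2/13)·R2: [0, 0, -4/13, -12/13]
R5 ← R5 + (1/13)·R2: [0, 0, 11/13, 7/13]
R6 ← R6 + (9/13)·R2: [0, 0, 21/13, -15/13]
R4 ← R4 − (4/3)·R3: [0, 0, 0, 0]
R5 ← R5 + (11/3)·R3: [0, 0, 0, -2]
R6 ← R6 + (7)·R3: [0, 0, 0, -6]
Swap R4 ↔ R5
R6 ← R6 − (3)·R4: [0, 0, 0, 0]
Echelon form has 4 nonzero rows, so rank(T) = 4.
Each nonzero row contributes one pivot column: 4 pivot columns.

4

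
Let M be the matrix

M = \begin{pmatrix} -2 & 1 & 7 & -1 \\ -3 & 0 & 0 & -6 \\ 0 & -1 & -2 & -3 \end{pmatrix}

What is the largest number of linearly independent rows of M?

Row reduce to echelon form.
R2 ← R2 − (3/2)·R1: [0, -3/2, -21/2, -9/2]
R3 ← R3 − (2/3)·R2: [0, 0, 5, 0]
Echelon form has 3 nonzero rows, so rank(M) = 3.
The rank gives the maximum number of linearly independent rows: 3.

3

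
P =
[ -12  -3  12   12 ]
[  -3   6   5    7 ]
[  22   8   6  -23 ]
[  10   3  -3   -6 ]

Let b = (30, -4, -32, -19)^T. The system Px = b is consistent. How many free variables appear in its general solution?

Row reduce the augmented matrix [P | b].
R2 ← R2 − (1/4)·R1: [0, 27/4, 2, 4, -23/2]
R3 ← R3 + (11/6)·R1: [0, 5/2, 28, -1, 23]
R4 ← R4 + (5/6)·R1: [0, 1/2, 7, 4, 6]
R3 ← R3 − (10/27)·R2: [0, 0, 736/27, -67/27, 736/27]
R4 ← R4 − (2/27)·R2: [0, 0, 185/27, 100/27, 185/27]
R4 ← R4 − (185/736)·R3: [0, 0, 0, 3185/736, 0]
The echelon form has 4 nonzero rows, and every pivot lies in the first 4 columns, so rank(P) = rank([P|b]) = 4.
The system is consistent.
Free variables = (unknowns) − (rank) = 4 − 4 = 0.

0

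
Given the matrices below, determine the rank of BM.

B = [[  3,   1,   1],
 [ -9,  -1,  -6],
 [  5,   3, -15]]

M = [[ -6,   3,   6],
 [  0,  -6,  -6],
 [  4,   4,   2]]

2

First compute BM:
[[-14,   7,  14],
 [ 30, -45, -60],
 [-90, -63, -18]]
Now row reduce the product.
R2 ← R2 + (15/7)·R1: [0, -30, -30]
R3 ← R3 − (45/7)·R1: [0, -108, -108]
R3 ← R3 − (18/5)·R2: [0, 0, 0]
2 nonzero rows, so rank(BM) = 2.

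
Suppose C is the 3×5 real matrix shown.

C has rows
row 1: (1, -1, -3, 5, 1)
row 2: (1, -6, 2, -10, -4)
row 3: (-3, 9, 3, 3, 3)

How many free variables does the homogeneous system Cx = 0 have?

3

Row reduce to echelon form.
R2 ← R2 − R1: [0, -5, 5, -15, -5]
R3 ← R3 + (3)·R1: [0, 6, -6, 18, 6]
R3 ← R3 + (6/5)·R2: [0, 0, 0, 0, 0]
2 nonzero rows, so rank(C) = 2.
C has 5 columns; by rank–nullity, nullity = 5 − 2 = 3.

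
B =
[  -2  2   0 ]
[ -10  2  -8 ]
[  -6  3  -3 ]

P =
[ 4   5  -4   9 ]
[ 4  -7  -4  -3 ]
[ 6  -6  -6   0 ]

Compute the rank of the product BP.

2

First compute BP:
[[  0, -24,   0, -24],
 [-80, -16,  80, -96],
 [-30, -33,  30, -63]]
Now row reduce the product.
Swap R1 ↔ R2
R3 ← R3 − (3/8)·R1: [0, -27, 0, -27]
R3 ← R3 − (9/8)·R2: [0, 0, 0, 0]
2 nonzero rows, so rank(BP) = 2.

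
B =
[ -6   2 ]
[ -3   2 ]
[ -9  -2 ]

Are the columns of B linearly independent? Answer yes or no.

yes

Row reduce B to echelon form.
R2 ← R2 − (1/2)·R1: [0, 1]
R3 ← R3 − (3/2)·R1: [0, -5]
R3 ← R3 + (5)·R2: [0, 0]
2 pivots among 2 columns.
Every column is a pivot column, so the columns are linearly independent.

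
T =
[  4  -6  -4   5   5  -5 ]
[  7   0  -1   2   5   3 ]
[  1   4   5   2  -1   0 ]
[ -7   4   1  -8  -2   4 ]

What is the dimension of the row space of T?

Row reduce to echelon form.
R2 ← R2 − (7/4)·R1: [0, 21/2, 6, -27/4, -15/4, 47/4]
R3 ← R3 − (1/4)·R1: [0, 11/2, 6, 3/4, -9/4, 5/4]
R4 ← R4 + (7/4)·R1: [0, -13/2, -6, 3/4, 27/4, -19/4]
R3 ← R3 − (11/21)·R2: [0, 0, 20/7, 30/7, -2/7, -103/21]
R4 ← R4 + (13/21)·R2: [0, 0, -16/7, -24/7, 31/7, 53/21]
R4 ← R4 + (4/5)·R3: [0, 0, 0, 0, 21/5, -7/5]
Echelon form has 4 nonzero rows, so rank(T) = 4.
The row space has dimension equal to the rank: 4.

4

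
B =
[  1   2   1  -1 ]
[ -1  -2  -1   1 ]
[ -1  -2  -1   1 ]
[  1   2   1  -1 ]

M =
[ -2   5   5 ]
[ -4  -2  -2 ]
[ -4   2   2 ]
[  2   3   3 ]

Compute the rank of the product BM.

First compute BM:
[[-16,   0,   0],
 [ 16,   0,   0],
 [ 16,   0,   0],
 [-16,   0,   0]]
Now row reduce the product.
R2 ← R2 + R1: [0, 0, 0]
R3 ← R3 + R1: [0, 0, 0]
R4 ← R4 − R1: [0, 0, 0]
1 nonzero row, so rank(BM) = 1.

1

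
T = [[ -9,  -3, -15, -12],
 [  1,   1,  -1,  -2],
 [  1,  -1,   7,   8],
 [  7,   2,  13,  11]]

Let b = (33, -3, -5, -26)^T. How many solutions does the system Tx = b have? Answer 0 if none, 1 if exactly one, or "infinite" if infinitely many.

Row reduce the augmented matrix [T | b].
R2 ← R2 + (1/9)·R1: [0, 2/3, -8/3, -10/3, 2/3]
R3 ← R3 + (1/9)·R1: [0, -4/3, 16/3, 20/3, -4/3]
R4 ← R4 + (7/9)·R1: [0, -1/3, 4/3, 5/3, -1/3]
R3 ← R3 + (2)·R2: [0, 0, 0, 0, 0]
R4 ← R4 + (1/2)·R2: [0, 0, 0, 0, 0]
The echelon form has 2 nonzero rows, and every pivot lies in the first 4 columns, so rank(T) = rank([T|b]) = 2.
The system is consistent.
rank = 2 < 4 unknowns, so there are infinitely many solutions.

infinite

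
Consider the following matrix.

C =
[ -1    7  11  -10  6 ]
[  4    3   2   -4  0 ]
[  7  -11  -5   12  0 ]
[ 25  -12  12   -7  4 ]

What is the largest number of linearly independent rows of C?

Row reduce to echelon form.
R2 ← R2 + (4)·R1: [0, 31, 46, -44, 24]
R3 ← R3 + (7)·R1: [0, 38, 72, -58, 42]
R4 ← R4 + (25)·R1: [0, 163, 287, -257, 154]
R3 ← R3 − (38/31)·R2: [0, 0, 484/31, -126/31, 390/31]
R4 ← R4 − (163/31)·R2: [0, 0, 1399/31, -795/31, 862/31]
R4 ← R4 − (1399/484)·R3: [0, 0, 0, -3363/242, -2071/242]
Echelon form has 4 nonzero rows, so rank(C) = 4.
The rank gives the maximum number of linearly independent rows: 4.

4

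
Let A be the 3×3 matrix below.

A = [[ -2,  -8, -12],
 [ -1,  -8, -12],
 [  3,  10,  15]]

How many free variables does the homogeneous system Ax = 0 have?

Row reduce to echelon form.
R2 ← R2 − (1/2)·R1: [0, -4, -6]
R3 ← R3 + (3/2)·R1: [0, -2, -3]
R3 ← R3 − (1/2)·R2: [0, 0, 0]
2 nonzero rows, so rank(A) = 2.
A has 3 columns; by rank–nullity, nullity = 3 − 2 = 1.

1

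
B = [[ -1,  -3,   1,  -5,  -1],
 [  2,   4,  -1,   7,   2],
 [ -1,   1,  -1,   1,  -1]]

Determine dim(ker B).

Row reduce to echelon form.
R2 ← R2 + (2)·R1: [0, -2, 1, -3, 0]
R3 ← R3 − R1: [0, 4, -2, 6, 0]
R3 ← R3 + (2)·R2: [0, 0, 0, 0, 0]
2 nonzero rows, so rank(B) = 2.
B has 5 columns; by rank–nullity, nullity = 5 − 2 = 3.

3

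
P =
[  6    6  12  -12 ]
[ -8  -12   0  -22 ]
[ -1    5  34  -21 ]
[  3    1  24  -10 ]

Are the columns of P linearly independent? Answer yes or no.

yes

Row reduce P to echelon form.
R2 ← R2 + (4/3)·R1: [0, -4, 16, -38]
R3 ← R3 + (1/6)·R1: [0, 6, 36, -23]
R4 ← R4 − (1/2)·R1: [0, -2, 18, -4]
R3 ← R3 + (3/2)·R2: [0, 0, 60, -80]
R4 ← R4 − (1/2)·R2: [0, 0, 10, 15]
R4 ← R4 − (1/6)·R3: [0, 0, 0, 85/3]
4 pivots among 4 columns.
Every column is a pivot column, so the columns are linearly independent.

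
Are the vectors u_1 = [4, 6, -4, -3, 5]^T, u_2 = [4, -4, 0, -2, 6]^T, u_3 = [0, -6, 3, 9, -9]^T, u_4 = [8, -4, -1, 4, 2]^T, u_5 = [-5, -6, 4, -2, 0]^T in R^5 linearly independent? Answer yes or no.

Form the matrix with these vectors as rows and row reduce.
R2 ← R2 − R1: [0, -10, 4, 1, 1]
R4 ← R4 − (2)·R1: [0, -16, 7, 10, -8]
R5 ← R5 + (5/4)·R1: [0, 3/2, -1, -23/4, 25/4]
R3 ← R3 − (3/5)·R2: [0, 0, 3/5, 42/5, -48/5]
R4 ← R4 − (8/5)·R2: [0, 0, 3/5, 42/5, -48/5]
R5 ← R5 + (3/20)·R2: [0, 0, -2/5, -28/5, 32/5]
R4 ← R4 − R3: [0, 0, 0, 0, 0]
R5 ← R5 + (2/3)·R3: [0, 0, 0, 0, 0]
3 nonzero rows, so the 5 vectors span a space of dimension 3.
Since 3 < 5, the vectors are linearly dependent.

no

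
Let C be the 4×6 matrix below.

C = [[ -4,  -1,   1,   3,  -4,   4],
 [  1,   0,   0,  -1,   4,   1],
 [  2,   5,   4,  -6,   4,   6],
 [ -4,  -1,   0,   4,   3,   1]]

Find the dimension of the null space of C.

Row reduce to echelon form.
R2 ← R2 + (1/4)·R1: [0, -1/4, 1/4, -1/4, 3, 2]
R3 ← R3 + (1/2)·R1: [0, 9/2, 9/2, -9/2, 2, 8]
R4 ← R4 − R1: [0, 0, -1, 1, 7, -3]
R3 ← R3 + (18)·R2: [0, 0, 9, -9, 56, 44]
R4 ← R4 + (1/9)·R3: [0, 0, 0, 0, 119/9, 17/9]
4 nonzero rows, so rank(C) = 4.
C has 6 columns; by rank–nullity, nullity = 6 − 4 = 2.

2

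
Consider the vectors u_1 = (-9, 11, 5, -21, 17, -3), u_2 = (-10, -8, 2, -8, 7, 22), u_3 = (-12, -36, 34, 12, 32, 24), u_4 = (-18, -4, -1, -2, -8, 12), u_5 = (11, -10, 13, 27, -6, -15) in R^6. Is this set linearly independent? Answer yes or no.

Form the matrix with these vectors as rows and row reduce.
R2 ← R2 − (10/9)·R1: [0, -182/9, -32/9, 46/3, -107/9, 76/3]
R3 ← R3 − (4/3)·R1: [0, -152/3, 82/3, 40, 28/3, 28]
R4 ← R4 − (2)·R1: [0, -26, -11, 40, -42, 18]
R5 ← R5 + (11/9)·R1: [0, 31/9, 172/9, 4/3, 133/9, -56/3]
R3 ← R3 − (228/91)·R2: [0, 0, 3298/91, 144/91, 3560/91, -3228/91]
R4 ← R4 − (9/7)·R2: [0, 0, -45/7, 142/7, -187/7, -102/7]
R5 ← R5 + (31/182)·R2: [0, 0, 1684/91, 359/91, 2321/182, -1306/91]
R4 ← R4 + (585/3298)·R3: [0, 0, 0, 33914/1649, -32609/1649, -34404/1649]
R5 ← R5 − (842/1649)·R3: [0, 0, 0, 5173/1649, -23821/3298, 6202/1649]
R5 ← R5 − (5173/33914)·R4: [0, 0, 0, 0, -71330/16957, 117740/16957]
5 nonzero rows, so the 5 vectors span a space of dimension 5.
Since 5 = 5, the vectors are linearly independent.

yes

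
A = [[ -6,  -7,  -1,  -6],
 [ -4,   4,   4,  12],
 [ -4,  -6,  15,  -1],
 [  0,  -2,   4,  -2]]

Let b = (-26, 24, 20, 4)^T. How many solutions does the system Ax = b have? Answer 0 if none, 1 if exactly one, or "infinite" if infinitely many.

Row reduce the augmented matrix [A | b].
R2 ← R2 − (2/3)·R1: [0, 26/3, 14/3, 16, 124/3]
R3 ← R3 − (2/3)·R1: [0, -4/3, 47/3, 3, 112/3]
R3 ← R3 + (2/13)·R2: [0, 0, 213/13, 71/13, 568/13]
R4 ← R4 + (3/13)·R2: [0, 0, 66/13, 22/13, 176/13]
R4 ← R4 − (22/71)·R3: [0, 0, 0, 0, 0]
The echelon form has 3 nonzero rows, and every pivot lies in the first 4 columns, so rank(A) = rank([A|b]) = 3.
The system is consistent.
rank = 3 < 4 unknowns, so there are infinitely many solutions.

infinite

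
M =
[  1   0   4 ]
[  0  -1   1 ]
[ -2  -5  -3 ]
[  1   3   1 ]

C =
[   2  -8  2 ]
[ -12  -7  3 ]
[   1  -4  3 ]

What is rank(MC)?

First compute MC:
[[  6, -24,  14],
 [ 13,   3,   0],
 [ 53,  63, -28],
 [-33, -33,  14]]
Now row reduce the product.
R2 ← R2 − (13/6)·R1: [0, 55, -91/3]
R3 ← R3 − (53/6)·R1: [0, 275, -455/3]
R4 ← R4 + (11/2)·R1: [0, -165, 91]
R3 ← R3 − (5)·R2: [0, 0, 0]
R4 ← R4 + (3)·R2: [0, 0, 0]
2 nonzero rows, so rank(MC) = 2.

2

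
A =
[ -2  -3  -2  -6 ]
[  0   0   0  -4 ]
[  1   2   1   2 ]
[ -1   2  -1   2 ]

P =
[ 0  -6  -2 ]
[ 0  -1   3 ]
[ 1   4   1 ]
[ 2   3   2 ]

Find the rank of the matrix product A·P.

3

First compute AP:
[[-14, -11, -19],
 [ -8, -12,  -8],
 [  5,   2,   9],
 [  3,   6,  11]]
Now row reduce the product.
R2 ← R2 − (4/7)·R1: [0, -40/7, 20/7]
R3 ← R3 + (5/14)·R1: [0, -27/14, 31/14]
R4 ← R4 + (3/14)·R1: [0, 51/14, 97/14]
R3 ← R3 − (27/80)·R2: [0, 0, 5/4]
R4 ← R4 + (51/80)·R2: [0, 0, 35/4]
R4 ← R4 − (7)·R3: [0, 0, 0]
3 nonzero rows, so rank(AP) = 3.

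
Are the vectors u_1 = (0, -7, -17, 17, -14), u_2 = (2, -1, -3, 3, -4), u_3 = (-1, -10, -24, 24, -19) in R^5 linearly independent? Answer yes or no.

Form the matrix with these vectors as rows and row reduce.
Swap R1 ↔ R2
R3 ← R3 + (1/2)·R1: [0, -21/2, -51/2, 51/2, -21]
R3 ← R3 − (3/2)·R2: [0, 0, 0, 0, 0]
2 nonzero rows, so the 3 vectors span a space of dimension 2.
Since 2 < 3, the vectors are linearly dependent.

no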